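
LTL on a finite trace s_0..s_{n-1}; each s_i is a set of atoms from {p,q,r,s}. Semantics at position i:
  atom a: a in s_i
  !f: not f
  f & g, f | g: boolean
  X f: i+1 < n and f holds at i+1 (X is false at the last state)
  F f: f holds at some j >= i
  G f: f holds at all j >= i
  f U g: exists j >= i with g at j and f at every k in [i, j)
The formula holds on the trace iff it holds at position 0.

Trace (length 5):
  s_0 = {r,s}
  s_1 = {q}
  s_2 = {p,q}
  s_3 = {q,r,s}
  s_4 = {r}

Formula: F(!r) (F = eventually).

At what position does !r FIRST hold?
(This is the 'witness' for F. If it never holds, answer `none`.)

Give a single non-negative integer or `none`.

s_0={r,s}: !r=False r=True
s_1={q}: !r=True r=False
s_2={p,q}: !r=True r=False
s_3={q,r,s}: !r=False r=True
s_4={r}: !r=False r=True
F(!r) holds; first witness at position 1.

Answer: 1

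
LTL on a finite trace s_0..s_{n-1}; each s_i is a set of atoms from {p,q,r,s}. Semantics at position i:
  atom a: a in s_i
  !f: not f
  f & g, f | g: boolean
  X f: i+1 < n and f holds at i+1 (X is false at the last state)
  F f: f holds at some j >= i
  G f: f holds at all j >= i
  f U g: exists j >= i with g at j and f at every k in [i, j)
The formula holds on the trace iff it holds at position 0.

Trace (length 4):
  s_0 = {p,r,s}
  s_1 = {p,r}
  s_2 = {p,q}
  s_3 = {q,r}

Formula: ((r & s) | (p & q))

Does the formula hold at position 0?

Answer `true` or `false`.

Answer: true

Derivation:
s_0={p,r,s}: ((r & s) | (p & q))=True (r & s)=True r=True s=True (p & q)=False p=True q=False
s_1={p,r}: ((r & s) | (p & q))=False (r & s)=False r=True s=False (p & q)=False p=True q=False
s_2={p,q}: ((r & s) | (p & q))=True (r & s)=False r=False s=False (p & q)=True p=True q=True
s_3={q,r}: ((r & s) | (p & q))=False (r & s)=False r=True s=False (p & q)=False p=False q=True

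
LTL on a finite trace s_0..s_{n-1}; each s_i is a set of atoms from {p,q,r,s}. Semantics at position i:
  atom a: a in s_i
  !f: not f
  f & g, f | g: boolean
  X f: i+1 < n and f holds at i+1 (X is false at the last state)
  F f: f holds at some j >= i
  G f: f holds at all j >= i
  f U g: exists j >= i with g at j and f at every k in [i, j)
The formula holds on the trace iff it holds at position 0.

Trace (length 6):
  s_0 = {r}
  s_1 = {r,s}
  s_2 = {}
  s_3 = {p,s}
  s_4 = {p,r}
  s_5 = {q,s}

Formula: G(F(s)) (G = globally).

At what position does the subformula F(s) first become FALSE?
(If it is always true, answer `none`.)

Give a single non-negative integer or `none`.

Answer: none

Derivation:
s_0={r}: F(s)=True s=False
s_1={r,s}: F(s)=True s=True
s_2={}: F(s)=True s=False
s_3={p,s}: F(s)=True s=True
s_4={p,r}: F(s)=True s=False
s_5={q,s}: F(s)=True s=True
G(F(s)) holds globally = True
No violation — formula holds at every position.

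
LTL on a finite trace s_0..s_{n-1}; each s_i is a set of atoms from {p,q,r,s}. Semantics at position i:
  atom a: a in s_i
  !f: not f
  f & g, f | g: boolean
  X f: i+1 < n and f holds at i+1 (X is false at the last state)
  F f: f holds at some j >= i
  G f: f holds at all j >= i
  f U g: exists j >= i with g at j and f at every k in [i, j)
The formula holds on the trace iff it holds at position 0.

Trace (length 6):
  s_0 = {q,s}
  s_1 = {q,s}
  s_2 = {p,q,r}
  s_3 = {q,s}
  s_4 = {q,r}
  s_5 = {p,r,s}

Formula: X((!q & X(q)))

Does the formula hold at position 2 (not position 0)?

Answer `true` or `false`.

s_0={q,s}: X((!q & X(q)))=False (!q & X(q))=False !q=False q=True X(q)=True
s_1={q,s}: X((!q & X(q)))=False (!q & X(q))=False !q=False q=True X(q)=True
s_2={p,q,r}: X((!q & X(q)))=False (!q & X(q))=False !q=False q=True X(q)=True
s_3={q,s}: X((!q & X(q)))=False (!q & X(q))=False !q=False q=True X(q)=True
s_4={q,r}: X((!q & X(q)))=False (!q & X(q))=False !q=False q=True X(q)=False
s_5={p,r,s}: X((!q & X(q)))=False (!q & X(q))=False !q=True q=False X(q)=False
Evaluating at position 2: result = False

Answer: false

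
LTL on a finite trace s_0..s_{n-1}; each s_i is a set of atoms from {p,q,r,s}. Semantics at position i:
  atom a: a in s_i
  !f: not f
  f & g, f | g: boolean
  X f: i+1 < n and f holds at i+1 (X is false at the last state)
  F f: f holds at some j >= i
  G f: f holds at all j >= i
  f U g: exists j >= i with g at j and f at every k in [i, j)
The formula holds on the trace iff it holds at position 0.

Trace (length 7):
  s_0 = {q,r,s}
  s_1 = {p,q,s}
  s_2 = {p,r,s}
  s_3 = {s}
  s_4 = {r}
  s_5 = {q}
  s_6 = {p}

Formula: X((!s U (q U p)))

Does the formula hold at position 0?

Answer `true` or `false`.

s_0={q,r,s}: X((!s U (q U p)))=True (!s U (q U p))=True !s=False s=True (q U p)=True q=True p=False
s_1={p,q,s}: X((!s U (q U p)))=True (!s U (q U p))=True !s=False s=True (q U p)=True q=True p=True
s_2={p,r,s}: X((!s U (q U p)))=False (!s U (q U p))=True !s=False s=True (q U p)=True q=False p=True
s_3={s}: X((!s U (q U p)))=True (!s U (q U p))=False !s=False s=True (q U p)=False q=False p=False
s_4={r}: X((!s U (q U p)))=True (!s U (q U p))=True !s=True s=False (q U p)=False q=False p=False
s_5={q}: X((!s U (q U p)))=True (!s U (q U p))=True !s=True s=False (q U p)=True q=True p=False
s_6={p}: X((!s U (q U p)))=False (!s U (q U p))=True !s=True s=False (q U p)=True q=False p=True

Answer: true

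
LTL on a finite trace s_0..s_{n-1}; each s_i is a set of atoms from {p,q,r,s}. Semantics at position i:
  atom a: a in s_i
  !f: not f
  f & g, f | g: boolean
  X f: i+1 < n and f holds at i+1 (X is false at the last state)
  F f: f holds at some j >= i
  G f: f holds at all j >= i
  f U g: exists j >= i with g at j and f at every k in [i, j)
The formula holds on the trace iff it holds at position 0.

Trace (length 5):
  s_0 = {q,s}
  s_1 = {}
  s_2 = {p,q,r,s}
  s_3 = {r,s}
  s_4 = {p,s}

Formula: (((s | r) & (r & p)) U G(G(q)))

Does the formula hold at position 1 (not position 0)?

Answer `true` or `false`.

Answer: false

Derivation:
s_0={q,s}: (((s | r) & (r & p)) U G(G(q)))=False ((s | r) & (r & p))=False (s | r)=True s=True r=False (r & p)=False p=False G(G(q))=False G(q)=False q=True
s_1={}: (((s | r) & (r & p)) U G(G(q)))=False ((s | r) & (r & p))=False (s | r)=False s=False r=False (r & p)=False p=False G(G(q))=False G(q)=False q=False
s_2={p,q,r,s}: (((s | r) & (r & p)) U G(G(q)))=False ((s | r) & (r & p))=True (s | r)=True s=True r=True (r & p)=True p=True G(G(q))=False G(q)=False q=True
s_3={r,s}: (((s | r) & (r & p)) U G(G(q)))=False ((s | r) & (r & p))=False (s | r)=True s=True r=True (r & p)=False p=False G(G(q))=False G(q)=False q=False
s_4={p,s}: (((s | r) & (r & p)) U G(G(q)))=False ((s | r) & (r & p))=False (s | r)=True s=True r=False (r & p)=False p=True G(G(q))=False G(q)=False q=False
Evaluating at position 1: result = False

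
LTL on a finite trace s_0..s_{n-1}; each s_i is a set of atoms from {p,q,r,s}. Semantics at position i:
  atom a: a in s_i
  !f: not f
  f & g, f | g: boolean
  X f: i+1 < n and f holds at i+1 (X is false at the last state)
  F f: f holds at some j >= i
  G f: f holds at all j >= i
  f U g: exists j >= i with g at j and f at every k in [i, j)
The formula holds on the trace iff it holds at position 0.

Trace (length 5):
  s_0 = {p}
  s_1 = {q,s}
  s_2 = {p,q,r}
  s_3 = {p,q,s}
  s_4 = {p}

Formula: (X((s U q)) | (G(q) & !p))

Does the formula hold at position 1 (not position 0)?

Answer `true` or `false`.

Answer: true

Derivation:
s_0={p}: (X((s U q)) | (G(q) & !p))=True X((s U q))=True (s U q)=False s=False q=False (G(q) & !p)=False G(q)=False !p=False p=True
s_1={q,s}: (X((s U q)) | (G(q) & !p))=True X((s U q))=True (s U q)=True s=True q=True (G(q) & !p)=False G(q)=False !p=True p=False
s_2={p,q,r}: (X((s U q)) | (G(q) & !p))=True X((s U q))=True (s U q)=True s=False q=True (G(q) & !p)=False G(q)=False !p=False p=True
s_3={p,q,s}: (X((s U q)) | (G(q) & !p))=False X((s U q))=False (s U q)=True s=True q=True (G(q) & !p)=False G(q)=False !p=False p=True
s_4={p}: (X((s U q)) | (G(q) & !p))=False X((s U q))=False (s U q)=False s=False q=False (G(q) & !p)=False G(q)=False !p=False p=True
Evaluating at position 1: result = True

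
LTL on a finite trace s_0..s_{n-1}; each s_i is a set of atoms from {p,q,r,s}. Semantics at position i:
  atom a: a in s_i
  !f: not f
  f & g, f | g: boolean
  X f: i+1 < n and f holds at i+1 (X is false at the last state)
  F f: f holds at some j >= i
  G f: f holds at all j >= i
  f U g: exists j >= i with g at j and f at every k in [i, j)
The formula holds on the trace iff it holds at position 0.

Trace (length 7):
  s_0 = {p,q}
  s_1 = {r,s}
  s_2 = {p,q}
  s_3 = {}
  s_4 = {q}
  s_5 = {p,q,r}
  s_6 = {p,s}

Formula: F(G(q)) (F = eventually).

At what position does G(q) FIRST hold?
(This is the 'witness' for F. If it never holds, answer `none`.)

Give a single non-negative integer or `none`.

s_0={p,q}: G(q)=False q=True
s_1={r,s}: G(q)=False q=False
s_2={p,q}: G(q)=False q=True
s_3={}: G(q)=False q=False
s_4={q}: G(q)=False q=True
s_5={p,q,r}: G(q)=False q=True
s_6={p,s}: G(q)=False q=False
F(G(q)) does not hold (no witness exists).

Answer: none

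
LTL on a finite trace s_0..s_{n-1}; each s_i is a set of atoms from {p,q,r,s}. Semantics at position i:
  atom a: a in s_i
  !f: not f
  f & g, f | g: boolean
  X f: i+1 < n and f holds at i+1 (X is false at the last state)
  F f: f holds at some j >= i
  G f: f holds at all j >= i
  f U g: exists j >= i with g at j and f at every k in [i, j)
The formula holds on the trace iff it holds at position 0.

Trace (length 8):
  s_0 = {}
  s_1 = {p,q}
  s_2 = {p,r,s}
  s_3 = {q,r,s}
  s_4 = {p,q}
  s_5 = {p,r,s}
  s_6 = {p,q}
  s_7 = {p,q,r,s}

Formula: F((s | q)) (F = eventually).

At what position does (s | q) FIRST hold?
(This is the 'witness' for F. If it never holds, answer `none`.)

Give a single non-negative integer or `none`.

Answer: 1

Derivation:
s_0={}: (s | q)=False s=False q=False
s_1={p,q}: (s | q)=True s=False q=True
s_2={p,r,s}: (s | q)=True s=True q=False
s_3={q,r,s}: (s | q)=True s=True q=True
s_4={p,q}: (s | q)=True s=False q=True
s_5={p,r,s}: (s | q)=True s=True q=False
s_6={p,q}: (s | q)=True s=False q=True
s_7={p,q,r,s}: (s | q)=True s=True q=True
F((s | q)) holds; first witness at position 1.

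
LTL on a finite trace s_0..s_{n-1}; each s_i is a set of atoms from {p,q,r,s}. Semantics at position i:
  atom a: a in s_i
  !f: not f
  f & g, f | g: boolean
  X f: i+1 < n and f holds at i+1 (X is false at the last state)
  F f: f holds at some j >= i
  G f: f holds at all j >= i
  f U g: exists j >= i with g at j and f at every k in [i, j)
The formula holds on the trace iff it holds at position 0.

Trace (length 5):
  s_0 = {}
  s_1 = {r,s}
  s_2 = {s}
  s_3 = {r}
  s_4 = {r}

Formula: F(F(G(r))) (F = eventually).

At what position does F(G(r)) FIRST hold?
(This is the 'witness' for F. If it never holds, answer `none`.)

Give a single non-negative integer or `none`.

Answer: 0

Derivation:
s_0={}: F(G(r))=True G(r)=False r=False
s_1={r,s}: F(G(r))=True G(r)=False r=True
s_2={s}: F(G(r))=True G(r)=False r=False
s_3={r}: F(G(r))=True G(r)=True r=True
s_4={r}: F(G(r))=True G(r)=True r=True
F(F(G(r))) holds; first witness at position 0.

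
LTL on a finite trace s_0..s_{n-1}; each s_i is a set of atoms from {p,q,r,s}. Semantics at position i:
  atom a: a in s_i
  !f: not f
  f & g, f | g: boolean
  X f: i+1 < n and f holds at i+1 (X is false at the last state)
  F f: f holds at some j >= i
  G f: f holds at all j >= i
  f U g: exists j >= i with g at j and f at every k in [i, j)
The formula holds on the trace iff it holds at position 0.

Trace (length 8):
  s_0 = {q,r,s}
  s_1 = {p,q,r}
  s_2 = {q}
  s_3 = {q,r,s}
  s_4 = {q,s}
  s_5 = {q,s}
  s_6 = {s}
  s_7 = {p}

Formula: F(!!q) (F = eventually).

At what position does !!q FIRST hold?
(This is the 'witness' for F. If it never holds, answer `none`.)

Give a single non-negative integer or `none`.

Answer: 0

Derivation:
s_0={q,r,s}: !!q=True !q=False q=True
s_1={p,q,r}: !!q=True !q=False q=True
s_2={q}: !!q=True !q=False q=True
s_3={q,r,s}: !!q=True !q=False q=True
s_4={q,s}: !!q=True !q=False q=True
s_5={q,s}: !!q=True !q=False q=True
s_6={s}: !!q=False !q=True q=False
s_7={p}: !!q=False !q=True q=False
F(!!q) holds; first witness at position 0.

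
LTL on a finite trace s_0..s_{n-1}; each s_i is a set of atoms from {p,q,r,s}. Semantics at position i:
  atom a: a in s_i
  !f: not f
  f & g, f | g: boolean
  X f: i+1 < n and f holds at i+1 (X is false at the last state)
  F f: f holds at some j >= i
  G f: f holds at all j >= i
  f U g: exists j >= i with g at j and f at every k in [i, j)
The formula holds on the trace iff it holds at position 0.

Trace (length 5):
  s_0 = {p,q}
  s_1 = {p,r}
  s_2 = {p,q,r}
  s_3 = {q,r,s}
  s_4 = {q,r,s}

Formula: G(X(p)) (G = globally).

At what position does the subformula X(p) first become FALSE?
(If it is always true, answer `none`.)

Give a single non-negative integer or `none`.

s_0={p,q}: X(p)=True p=True
s_1={p,r}: X(p)=True p=True
s_2={p,q,r}: X(p)=False p=True
s_3={q,r,s}: X(p)=False p=False
s_4={q,r,s}: X(p)=False p=False
G(X(p)) holds globally = False
First violation at position 2.

Answer: 2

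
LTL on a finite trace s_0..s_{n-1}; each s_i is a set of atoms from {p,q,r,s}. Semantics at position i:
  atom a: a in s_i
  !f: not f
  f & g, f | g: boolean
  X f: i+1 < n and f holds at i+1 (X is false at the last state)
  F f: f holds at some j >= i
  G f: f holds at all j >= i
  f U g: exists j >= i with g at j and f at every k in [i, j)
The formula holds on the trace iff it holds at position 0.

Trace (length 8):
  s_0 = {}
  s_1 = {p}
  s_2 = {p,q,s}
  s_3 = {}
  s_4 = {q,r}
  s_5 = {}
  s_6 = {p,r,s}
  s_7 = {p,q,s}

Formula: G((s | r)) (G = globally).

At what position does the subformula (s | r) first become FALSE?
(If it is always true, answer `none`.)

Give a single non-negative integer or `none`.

s_0={}: (s | r)=False s=False r=False
s_1={p}: (s | r)=False s=False r=False
s_2={p,q,s}: (s | r)=True s=True r=False
s_3={}: (s | r)=False s=False r=False
s_4={q,r}: (s | r)=True s=False r=True
s_5={}: (s | r)=False s=False r=False
s_6={p,r,s}: (s | r)=True s=True r=True
s_7={p,q,s}: (s | r)=True s=True r=False
G((s | r)) holds globally = False
First violation at position 0.

Answer: 0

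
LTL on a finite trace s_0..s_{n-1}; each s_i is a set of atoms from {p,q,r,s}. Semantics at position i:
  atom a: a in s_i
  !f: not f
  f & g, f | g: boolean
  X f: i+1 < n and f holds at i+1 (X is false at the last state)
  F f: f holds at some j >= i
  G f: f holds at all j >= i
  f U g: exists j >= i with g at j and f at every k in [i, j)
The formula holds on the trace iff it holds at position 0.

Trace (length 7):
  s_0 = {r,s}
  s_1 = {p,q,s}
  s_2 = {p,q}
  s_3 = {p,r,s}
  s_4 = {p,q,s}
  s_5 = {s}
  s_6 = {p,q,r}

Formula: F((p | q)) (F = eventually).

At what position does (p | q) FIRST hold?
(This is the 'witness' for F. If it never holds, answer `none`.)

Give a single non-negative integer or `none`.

Answer: 1

Derivation:
s_0={r,s}: (p | q)=False p=False q=False
s_1={p,q,s}: (p | q)=True p=True q=True
s_2={p,q}: (p | q)=True p=True q=True
s_3={p,r,s}: (p | q)=True p=True q=False
s_4={p,q,s}: (p | q)=True p=True q=True
s_5={s}: (p | q)=False p=False q=False
s_6={p,q,r}: (p | q)=True p=True q=True
F((p | q)) holds; first witness at position 1.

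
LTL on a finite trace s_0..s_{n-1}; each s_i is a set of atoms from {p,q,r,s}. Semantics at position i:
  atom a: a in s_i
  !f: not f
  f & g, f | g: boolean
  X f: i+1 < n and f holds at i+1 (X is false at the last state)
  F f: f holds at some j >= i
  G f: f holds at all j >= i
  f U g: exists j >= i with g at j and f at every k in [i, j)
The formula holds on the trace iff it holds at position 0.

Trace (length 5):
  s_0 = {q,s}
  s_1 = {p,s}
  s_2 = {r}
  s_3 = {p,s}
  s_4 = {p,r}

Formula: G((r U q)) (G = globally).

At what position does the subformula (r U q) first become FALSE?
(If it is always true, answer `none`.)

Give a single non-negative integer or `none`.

s_0={q,s}: (r U q)=True r=False q=True
s_1={p,s}: (r U q)=False r=False q=False
s_2={r}: (r U q)=False r=True q=False
s_3={p,s}: (r U q)=False r=False q=False
s_4={p,r}: (r U q)=False r=True q=False
G((r U q)) holds globally = False
First violation at position 1.

Answer: 1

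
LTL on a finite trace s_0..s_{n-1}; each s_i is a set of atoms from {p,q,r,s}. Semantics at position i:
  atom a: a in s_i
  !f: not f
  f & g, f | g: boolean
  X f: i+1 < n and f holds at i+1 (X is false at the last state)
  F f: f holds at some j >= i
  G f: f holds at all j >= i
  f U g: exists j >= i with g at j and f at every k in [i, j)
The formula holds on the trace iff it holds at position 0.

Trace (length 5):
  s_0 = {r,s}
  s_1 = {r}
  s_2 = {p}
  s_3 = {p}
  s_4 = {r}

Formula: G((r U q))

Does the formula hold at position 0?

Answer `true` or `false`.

Answer: false

Derivation:
s_0={r,s}: G((r U q))=False (r U q)=False r=True q=False
s_1={r}: G((r U q))=False (r U q)=False r=True q=False
s_2={p}: G((r U q))=False (r U q)=False r=False q=False
s_3={p}: G((r U q))=False (r U q)=False r=False q=False
s_4={r}: G((r U q))=False (r U q)=False r=True q=False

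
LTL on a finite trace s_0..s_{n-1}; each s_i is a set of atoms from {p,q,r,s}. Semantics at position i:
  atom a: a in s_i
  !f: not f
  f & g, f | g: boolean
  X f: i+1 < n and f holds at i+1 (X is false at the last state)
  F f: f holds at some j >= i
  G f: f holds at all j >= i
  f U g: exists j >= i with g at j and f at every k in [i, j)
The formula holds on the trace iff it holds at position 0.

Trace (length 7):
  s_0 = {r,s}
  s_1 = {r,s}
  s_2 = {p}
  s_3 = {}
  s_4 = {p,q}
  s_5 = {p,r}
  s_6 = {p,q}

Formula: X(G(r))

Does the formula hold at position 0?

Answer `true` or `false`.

s_0={r,s}: X(G(r))=False G(r)=False r=True
s_1={r,s}: X(G(r))=False G(r)=False r=True
s_2={p}: X(G(r))=False G(r)=False r=False
s_3={}: X(G(r))=False G(r)=False r=False
s_4={p,q}: X(G(r))=False G(r)=False r=False
s_5={p,r}: X(G(r))=False G(r)=False r=True
s_6={p,q}: X(G(r))=False G(r)=False r=False

Answer: false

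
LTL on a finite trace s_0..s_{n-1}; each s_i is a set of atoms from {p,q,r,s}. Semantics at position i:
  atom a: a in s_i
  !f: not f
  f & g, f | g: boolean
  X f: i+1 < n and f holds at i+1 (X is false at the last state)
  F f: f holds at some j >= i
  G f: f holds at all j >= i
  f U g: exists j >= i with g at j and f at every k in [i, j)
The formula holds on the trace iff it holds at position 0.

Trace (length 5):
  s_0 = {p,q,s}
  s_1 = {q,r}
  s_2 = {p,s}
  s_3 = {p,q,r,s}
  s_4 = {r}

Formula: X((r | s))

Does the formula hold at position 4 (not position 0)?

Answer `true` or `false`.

Answer: false

Derivation:
s_0={p,q,s}: X((r | s))=True (r | s)=True r=False s=True
s_1={q,r}: X((r | s))=True (r | s)=True r=True s=False
s_2={p,s}: X((r | s))=True (r | s)=True r=False s=True
s_3={p,q,r,s}: X((r | s))=True (r | s)=True r=True s=True
s_4={r}: X((r | s))=False (r | s)=True r=True s=False
Evaluating at position 4: result = False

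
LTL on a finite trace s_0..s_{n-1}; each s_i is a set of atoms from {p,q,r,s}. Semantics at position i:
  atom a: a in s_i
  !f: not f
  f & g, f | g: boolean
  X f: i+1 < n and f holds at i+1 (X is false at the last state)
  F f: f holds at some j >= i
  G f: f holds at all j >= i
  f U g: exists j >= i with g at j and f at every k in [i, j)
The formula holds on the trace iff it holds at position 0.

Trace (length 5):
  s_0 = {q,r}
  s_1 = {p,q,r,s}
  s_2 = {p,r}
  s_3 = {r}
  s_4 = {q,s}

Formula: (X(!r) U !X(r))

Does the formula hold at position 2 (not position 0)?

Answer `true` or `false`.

Answer: false

Derivation:
s_0={q,r}: (X(!r) U !X(r))=False X(!r)=False !r=False r=True !X(r)=False X(r)=True
s_1={p,q,r,s}: (X(!r) U !X(r))=False X(!r)=False !r=False r=True !X(r)=False X(r)=True
s_2={p,r}: (X(!r) U !X(r))=False X(!r)=False !r=False r=True !X(r)=False X(r)=True
s_3={r}: (X(!r) U !X(r))=True X(!r)=True !r=False r=True !X(r)=True X(r)=False
s_4={q,s}: (X(!r) U !X(r))=True X(!r)=False !r=True r=False !X(r)=True X(r)=False
Evaluating at position 2: result = False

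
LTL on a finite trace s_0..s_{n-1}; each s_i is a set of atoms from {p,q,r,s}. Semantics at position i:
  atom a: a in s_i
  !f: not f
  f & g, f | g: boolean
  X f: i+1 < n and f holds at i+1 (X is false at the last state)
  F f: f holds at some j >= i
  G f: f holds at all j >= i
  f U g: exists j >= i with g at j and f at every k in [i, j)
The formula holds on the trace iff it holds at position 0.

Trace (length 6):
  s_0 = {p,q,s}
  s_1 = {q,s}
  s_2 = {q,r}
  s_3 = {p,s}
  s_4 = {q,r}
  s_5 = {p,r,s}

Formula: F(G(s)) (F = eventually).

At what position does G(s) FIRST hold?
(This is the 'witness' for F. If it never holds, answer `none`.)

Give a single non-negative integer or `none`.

s_0={p,q,s}: G(s)=False s=True
s_1={q,s}: G(s)=False s=True
s_2={q,r}: G(s)=False s=False
s_3={p,s}: G(s)=False s=True
s_4={q,r}: G(s)=False s=False
s_5={p,r,s}: G(s)=True s=True
F(G(s)) holds; first witness at position 5.

Answer: 5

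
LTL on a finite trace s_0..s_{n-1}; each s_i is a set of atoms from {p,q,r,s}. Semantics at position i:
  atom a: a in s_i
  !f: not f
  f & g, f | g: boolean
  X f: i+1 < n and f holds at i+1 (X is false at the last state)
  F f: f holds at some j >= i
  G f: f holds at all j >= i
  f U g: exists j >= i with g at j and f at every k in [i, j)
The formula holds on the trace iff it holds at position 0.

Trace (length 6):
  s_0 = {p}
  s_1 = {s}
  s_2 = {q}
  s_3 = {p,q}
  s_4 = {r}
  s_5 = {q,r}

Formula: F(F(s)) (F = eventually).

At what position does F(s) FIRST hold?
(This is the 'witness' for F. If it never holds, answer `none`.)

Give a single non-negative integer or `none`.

Answer: 0

Derivation:
s_0={p}: F(s)=True s=False
s_1={s}: F(s)=True s=True
s_2={q}: F(s)=False s=False
s_3={p,q}: F(s)=False s=False
s_4={r}: F(s)=False s=False
s_5={q,r}: F(s)=False s=False
F(F(s)) holds; first witness at position 0.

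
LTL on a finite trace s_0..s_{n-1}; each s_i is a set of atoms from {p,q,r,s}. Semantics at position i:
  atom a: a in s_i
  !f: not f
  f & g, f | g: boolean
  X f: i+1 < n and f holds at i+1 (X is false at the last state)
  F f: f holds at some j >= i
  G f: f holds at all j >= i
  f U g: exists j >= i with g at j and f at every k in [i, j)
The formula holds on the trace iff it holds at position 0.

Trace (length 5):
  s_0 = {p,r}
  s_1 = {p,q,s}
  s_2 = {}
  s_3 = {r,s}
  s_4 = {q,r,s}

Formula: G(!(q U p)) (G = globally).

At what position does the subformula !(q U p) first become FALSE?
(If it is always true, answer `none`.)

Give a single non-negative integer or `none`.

Answer: 0

Derivation:
s_0={p,r}: !(q U p)=False (q U p)=True q=False p=True
s_1={p,q,s}: !(q U p)=False (q U p)=True q=True p=True
s_2={}: !(q U p)=True (q U p)=False q=False p=False
s_3={r,s}: !(q U p)=True (q U p)=False q=False p=False
s_4={q,r,s}: !(q U p)=True (q U p)=False q=True p=False
G(!(q U p)) holds globally = False
First violation at position 0.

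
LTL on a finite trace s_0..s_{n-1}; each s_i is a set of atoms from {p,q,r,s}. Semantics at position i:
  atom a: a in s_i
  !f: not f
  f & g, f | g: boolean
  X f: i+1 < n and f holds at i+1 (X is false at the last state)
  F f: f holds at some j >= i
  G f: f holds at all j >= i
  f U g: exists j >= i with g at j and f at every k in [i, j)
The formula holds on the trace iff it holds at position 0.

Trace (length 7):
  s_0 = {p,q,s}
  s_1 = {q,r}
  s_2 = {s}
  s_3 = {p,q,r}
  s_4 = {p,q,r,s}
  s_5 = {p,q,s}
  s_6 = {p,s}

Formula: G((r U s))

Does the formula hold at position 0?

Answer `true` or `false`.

s_0={p,q,s}: G((r U s))=True (r U s)=True r=False s=True
s_1={q,r}: G((r U s))=True (r U s)=True r=True s=False
s_2={s}: G((r U s))=True (r U s)=True r=False s=True
s_3={p,q,r}: G((r U s))=True (r U s)=True r=True s=False
s_4={p,q,r,s}: G((r U s))=True (r U s)=True r=True s=True
s_5={p,q,s}: G((r U s))=True (r U s)=True r=False s=True
s_6={p,s}: G((r U s))=True (r U s)=True r=False s=True

Answer: true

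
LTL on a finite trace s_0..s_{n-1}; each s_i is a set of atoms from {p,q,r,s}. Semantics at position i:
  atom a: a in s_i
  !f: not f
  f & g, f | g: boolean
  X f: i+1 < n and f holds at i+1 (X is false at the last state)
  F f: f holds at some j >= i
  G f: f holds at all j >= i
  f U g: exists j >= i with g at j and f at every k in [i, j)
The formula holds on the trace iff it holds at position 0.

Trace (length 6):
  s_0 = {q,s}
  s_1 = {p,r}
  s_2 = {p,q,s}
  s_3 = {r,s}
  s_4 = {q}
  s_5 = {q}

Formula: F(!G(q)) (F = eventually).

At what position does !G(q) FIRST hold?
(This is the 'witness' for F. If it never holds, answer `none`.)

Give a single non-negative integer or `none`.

s_0={q,s}: !G(q)=True G(q)=False q=True
s_1={p,r}: !G(q)=True G(q)=False q=False
s_2={p,q,s}: !G(q)=True G(q)=False q=True
s_3={r,s}: !G(q)=True G(q)=False q=False
s_4={q}: !G(q)=False G(q)=True q=True
s_5={q}: !G(q)=False G(q)=True q=True
F(!G(q)) holds; first witness at position 0.

Answer: 0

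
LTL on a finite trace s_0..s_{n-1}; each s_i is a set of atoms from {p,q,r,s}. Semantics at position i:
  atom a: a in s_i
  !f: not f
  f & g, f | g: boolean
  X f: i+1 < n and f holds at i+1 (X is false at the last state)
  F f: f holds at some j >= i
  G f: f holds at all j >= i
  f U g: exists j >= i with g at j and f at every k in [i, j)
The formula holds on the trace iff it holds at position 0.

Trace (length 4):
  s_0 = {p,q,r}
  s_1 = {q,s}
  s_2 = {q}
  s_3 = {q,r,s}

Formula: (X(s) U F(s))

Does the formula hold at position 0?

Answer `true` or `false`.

Answer: true

Derivation:
s_0={p,q,r}: (X(s) U F(s))=True X(s)=True s=False F(s)=True
s_1={q,s}: (X(s) U F(s))=True X(s)=False s=True F(s)=True
s_2={q}: (X(s) U F(s))=True X(s)=True s=False F(s)=True
s_3={q,r,s}: (X(s) U F(s))=True X(s)=False s=True F(s)=True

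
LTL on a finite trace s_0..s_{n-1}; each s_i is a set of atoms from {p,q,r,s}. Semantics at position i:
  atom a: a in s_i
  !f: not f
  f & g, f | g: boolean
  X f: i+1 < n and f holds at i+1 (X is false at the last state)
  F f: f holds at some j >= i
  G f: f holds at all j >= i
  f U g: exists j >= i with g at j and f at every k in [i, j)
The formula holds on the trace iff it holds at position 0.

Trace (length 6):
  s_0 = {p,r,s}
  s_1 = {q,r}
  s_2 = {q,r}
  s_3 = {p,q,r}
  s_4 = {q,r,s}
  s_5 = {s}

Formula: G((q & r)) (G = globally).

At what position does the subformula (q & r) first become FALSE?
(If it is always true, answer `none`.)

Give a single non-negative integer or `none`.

Answer: 0

Derivation:
s_0={p,r,s}: (q & r)=False q=False r=True
s_1={q,r}: (q & r)=True q=True r=True
s_2={q,r}: (q & r)=True q=True r=True
s_3={p,q,r}: (q & r)=True q=True r=True
s_4={q,r,s}: (q & r)=True q=True r=True
s_5={s}: (q & r)=False q=False r=False
G((q & r)) holds globally = False
First violation at position 0.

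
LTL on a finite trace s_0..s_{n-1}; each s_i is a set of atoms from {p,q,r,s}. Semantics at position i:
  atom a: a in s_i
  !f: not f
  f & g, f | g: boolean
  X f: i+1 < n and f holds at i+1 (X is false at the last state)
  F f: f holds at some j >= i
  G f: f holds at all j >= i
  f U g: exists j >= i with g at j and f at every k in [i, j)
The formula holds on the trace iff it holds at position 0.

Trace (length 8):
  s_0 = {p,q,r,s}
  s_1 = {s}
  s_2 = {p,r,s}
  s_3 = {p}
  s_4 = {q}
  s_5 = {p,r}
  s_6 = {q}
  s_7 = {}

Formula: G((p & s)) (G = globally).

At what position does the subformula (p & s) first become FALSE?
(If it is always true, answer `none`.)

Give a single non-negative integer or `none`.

s_0={p,q,r,s}: (p & s)=True p=True s=True
s_1={s}: (p & s)=False p=False s=True
s_2={p,r,s}: (p & s)=True p=True s=True
s_3={p}: (p & s)=False p=True s=False
s_4={q}: (p & s)=False p=False s=False
s_5={p,r}: (p & s)=False p=True s=False
s_6={q}: (p & s)=False p=False s=False
s_7={}: (p & s)=False p=False s=False
G((p & s)) holds globally = False
First violation at position 1.

Answer: 1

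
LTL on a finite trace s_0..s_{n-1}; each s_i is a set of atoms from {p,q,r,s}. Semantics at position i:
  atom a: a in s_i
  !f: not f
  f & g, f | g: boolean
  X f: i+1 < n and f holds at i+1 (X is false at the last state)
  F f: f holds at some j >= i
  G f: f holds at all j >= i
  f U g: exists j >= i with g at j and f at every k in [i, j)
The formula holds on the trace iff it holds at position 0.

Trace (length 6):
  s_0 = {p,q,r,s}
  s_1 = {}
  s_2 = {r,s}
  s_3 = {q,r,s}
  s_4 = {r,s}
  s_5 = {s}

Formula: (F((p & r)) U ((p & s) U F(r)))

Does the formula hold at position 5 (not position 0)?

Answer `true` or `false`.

Answer: false

Derivation:
s_0={p,q,r,s}: (F((p & r)) U ((p & s) U F(r)))=True F((p & r))=True (p & r)=True p=True r=True ((p & s) U F(r))=True (p & s)=True s=True F(r)=True
s_1={}: (F((p & r)) U ((p & s) U F(r)))=True F((p & r))=False (p & r)=False p=False r=False ((p & s) U F(r))=True (p & s)=False s=False F(r)=True
s_2={r,s}: (F((p & r)) U ((p & s) U F(r)))=True F((p & r))=False (p & r)=False p=False r=True ((p & s) U F(r))=True (p & s)=False s=True F(r)=True
s_3={q,r,s}: (F((p & r)) U ((p & s) U F(r)))=True F((p & r))=False (p & r)=False p=False r=True ((p & s) U F(r))=True (p & s)=False s=True F(r)=True
s_4={r,s}: (F((p & r)) U ((p & s) U F(r)))=True F((p & r))=False (p & r)=False p=False r=True ((p & s) U F(r))=True (p & s)=False s=True F(r)=True
s_5={s}: (F((p & r)) U ((p & s) U F(r)))=False F((p & r))=False (p & r)=False p=False r=False ((p & s) U F(r))=False (p & s)=False s=True F(r)=False
Evaluating at position 5: result = False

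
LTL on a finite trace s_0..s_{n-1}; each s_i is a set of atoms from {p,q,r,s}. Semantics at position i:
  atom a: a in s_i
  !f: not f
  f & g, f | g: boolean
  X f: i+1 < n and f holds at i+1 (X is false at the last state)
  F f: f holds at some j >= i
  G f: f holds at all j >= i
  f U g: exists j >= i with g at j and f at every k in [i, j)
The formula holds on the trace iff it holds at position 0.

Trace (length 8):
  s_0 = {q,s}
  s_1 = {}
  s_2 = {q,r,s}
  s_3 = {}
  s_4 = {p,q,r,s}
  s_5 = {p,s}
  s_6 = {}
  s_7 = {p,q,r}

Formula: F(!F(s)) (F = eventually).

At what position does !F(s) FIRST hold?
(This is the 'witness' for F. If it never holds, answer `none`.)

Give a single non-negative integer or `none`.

s_0={q,s}: !F(s)=False F(s)=True s=True
s_1={}: !F(s)=False F(s)=True s=False
s_2={q,r,s}: !F(s)=False F(s)=True s=True
s_3={}: !F(s)=False F(s)=True s=False
s_4={p,q,r,s}: !F(s)=False F(s)=True s=True
s_5={p,s}: !F(s)=False F(s)=True s=True
s_6={}: !F(s)=True F(s)=False s=False
s_7={p,q,r}: !F(s)=True F(s)=False s=False
F(!F(s)) holds; first witness at position 6.

Answer: 6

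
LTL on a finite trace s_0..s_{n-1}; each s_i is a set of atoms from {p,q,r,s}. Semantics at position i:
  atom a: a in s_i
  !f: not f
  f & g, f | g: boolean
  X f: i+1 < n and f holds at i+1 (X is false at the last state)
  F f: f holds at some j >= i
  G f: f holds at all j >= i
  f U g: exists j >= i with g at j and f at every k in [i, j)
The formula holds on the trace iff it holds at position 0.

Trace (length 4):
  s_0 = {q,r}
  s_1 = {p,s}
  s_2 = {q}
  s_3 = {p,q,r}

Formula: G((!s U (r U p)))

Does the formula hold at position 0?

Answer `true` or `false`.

s_0={q,r}: G((!s U (r U p)))=True (!s U (r U p))=True !s=True s=False (r U p)=True r=True p=False
s_1={p,s}: G((!s U (r U p)))=True (!s U (r U p))=True !s=False s=True (r U p)=True r=False p=True
s_2={q}: G((!s U (r U p)))=True (!s U (r U p))=True !s=True s=False (r U p)=False r=False p=False
s_3={p,q,r}: G((!s U (r U p)))=True (!s U (r U p))=True !s=True s=False (r U p)=True r=True p=True

Answer: true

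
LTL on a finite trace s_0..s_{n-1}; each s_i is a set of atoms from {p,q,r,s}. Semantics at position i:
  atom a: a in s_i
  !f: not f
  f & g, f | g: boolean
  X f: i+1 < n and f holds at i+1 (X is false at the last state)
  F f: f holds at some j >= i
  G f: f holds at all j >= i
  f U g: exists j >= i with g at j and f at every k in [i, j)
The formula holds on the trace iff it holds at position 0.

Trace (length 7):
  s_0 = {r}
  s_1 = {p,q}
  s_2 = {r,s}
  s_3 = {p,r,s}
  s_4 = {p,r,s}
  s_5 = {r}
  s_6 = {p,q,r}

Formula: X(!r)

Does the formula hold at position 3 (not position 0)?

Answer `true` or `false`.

s_0={r}: X(!r)=True !r=False r=True
s_1={p,q}: X(!r)=False !r=True r=False
s_2={r,s}: X(!r)=False !r=False r=True
s_3={p,r,s}: X(!r)=False !r=False r=True
s_4={p,r,s}: X(!r)=False !r=False r=True
s_5={r}: X(!r)=False !r=False r=True
s_6={p,q,r}: X(!r)=False !r=False r=True
Evaluating at position 3: result = False

Answer: false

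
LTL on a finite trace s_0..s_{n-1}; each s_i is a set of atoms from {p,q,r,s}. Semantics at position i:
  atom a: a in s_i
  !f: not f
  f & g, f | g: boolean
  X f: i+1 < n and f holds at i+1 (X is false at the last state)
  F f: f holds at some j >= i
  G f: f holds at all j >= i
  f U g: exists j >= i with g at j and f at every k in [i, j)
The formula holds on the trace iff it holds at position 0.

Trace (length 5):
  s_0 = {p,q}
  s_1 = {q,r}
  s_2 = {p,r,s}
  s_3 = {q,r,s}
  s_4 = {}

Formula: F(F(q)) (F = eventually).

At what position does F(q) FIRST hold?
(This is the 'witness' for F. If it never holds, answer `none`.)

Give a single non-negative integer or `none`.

s_0={p,q}: F(q)=True q=True
s_1={q,r}: F(q)=True q=True
s_2={p,r,s}: F(q)=True q=False
s_3={q,r,s}: F(q)=True q=True
s_4={}: F(q)=False q=False
F(F(q)) holds; first witness at position 0.

Answer: 0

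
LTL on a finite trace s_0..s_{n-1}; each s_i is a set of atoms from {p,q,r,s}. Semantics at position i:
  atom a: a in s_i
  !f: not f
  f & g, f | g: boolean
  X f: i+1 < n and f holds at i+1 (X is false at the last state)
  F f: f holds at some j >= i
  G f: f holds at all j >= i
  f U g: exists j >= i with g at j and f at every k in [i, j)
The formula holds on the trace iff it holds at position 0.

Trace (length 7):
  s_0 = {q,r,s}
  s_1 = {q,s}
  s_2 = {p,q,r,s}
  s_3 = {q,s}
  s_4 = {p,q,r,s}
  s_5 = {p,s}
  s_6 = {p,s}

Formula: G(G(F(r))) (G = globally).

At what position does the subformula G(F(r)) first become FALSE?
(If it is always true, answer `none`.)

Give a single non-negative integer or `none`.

Answer: 0

Derivation:
s_0={q,r,s}: G(F(r))=False F(r)=True r=True
s_1={q,s}: G(F(r))=False F(r)=True r=False
s_2={p,q,r,s}: G(F(r))=False F(r)=True r=True
s_3={q,s}: G(F(r))=False F(r)=True r=False
s_4={p,q,r,s}: G(F(r))=False F(r)=True r=True
s_5={p,s}: G(F(r))=False F(r)=False r=False
s_6={p,s}: G(F(r))=False F(r)=False r=False
G(G(F(r))) holds globally = False
First violation at position 0.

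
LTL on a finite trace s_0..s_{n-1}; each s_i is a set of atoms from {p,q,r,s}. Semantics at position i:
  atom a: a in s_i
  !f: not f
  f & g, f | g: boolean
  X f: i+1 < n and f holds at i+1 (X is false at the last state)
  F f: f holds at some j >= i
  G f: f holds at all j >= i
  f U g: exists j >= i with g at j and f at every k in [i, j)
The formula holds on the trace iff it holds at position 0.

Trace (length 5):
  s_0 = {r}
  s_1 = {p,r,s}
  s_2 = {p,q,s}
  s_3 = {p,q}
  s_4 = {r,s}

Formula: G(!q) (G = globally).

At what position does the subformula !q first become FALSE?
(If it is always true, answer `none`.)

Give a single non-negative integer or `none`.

Answer: 2

Derivation:
s_0={r}: !q=True q=False
s_1={p,r,s}: !q=True q=False
s_2={p,q,s}: !q=False q=True
s_3={p,q}: !q=False q=True
s_4={r,s}: !q=True q=False
G(!q) holds globally = False
First violation at position 2.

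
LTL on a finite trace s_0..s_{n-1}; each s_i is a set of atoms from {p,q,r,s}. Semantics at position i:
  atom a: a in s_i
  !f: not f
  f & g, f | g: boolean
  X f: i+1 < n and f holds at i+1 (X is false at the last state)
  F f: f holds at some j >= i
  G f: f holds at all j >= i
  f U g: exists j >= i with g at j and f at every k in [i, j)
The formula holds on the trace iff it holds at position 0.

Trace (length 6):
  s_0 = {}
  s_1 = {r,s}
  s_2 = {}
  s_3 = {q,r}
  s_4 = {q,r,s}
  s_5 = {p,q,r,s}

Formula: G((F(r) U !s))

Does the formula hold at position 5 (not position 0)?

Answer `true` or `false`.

s_0={}: G((F(r) U !s))=False (F(r) U !s)=True F(r)=True r=False !s=True s=False
s_1={r,s}: G((F(r) U !s))=False (F(r) U !s)=True F(r)=True r=True !s=False s=True
s_2={}: G((F(r) U !s))=False (F(r) U !s)=True F(r)=True r=False !s=True s=False
s_3={q,r}: G((F(r) U !s))=False (F(r) U !s)=True F(r)=True r=True !s=True s=False
s_4={q,r,s}: G((F(r) U !s))=False (F(r) U !s)=False F(r)=True r=True !s=False s=True
s_5={p,q,r,s}: G((F(r) U !s))=False (F(r) U !s)=False F(r)=True r=True !s=False s=True
Evaluating at position 5: result = False

Answer: false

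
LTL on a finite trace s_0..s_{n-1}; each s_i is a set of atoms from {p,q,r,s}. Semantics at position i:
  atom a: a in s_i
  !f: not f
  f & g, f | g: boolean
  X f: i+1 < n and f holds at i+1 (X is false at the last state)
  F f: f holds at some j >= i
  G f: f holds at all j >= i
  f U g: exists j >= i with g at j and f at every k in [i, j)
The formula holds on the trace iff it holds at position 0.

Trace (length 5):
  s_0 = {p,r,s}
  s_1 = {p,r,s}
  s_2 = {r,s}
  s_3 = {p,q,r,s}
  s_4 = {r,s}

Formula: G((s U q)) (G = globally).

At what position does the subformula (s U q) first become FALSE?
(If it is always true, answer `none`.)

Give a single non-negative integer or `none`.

s_0={p,r,s}: (s U q)=True s=True q=False
s_1={p,r,s}: (s U q)=True s=True q=False
s_2={r,s}: (s U q)=True s=True q=False
s_3={p,q,r,s}: (s U q)=True s=True q=True
s_4={r,s}: (s U q)=False s=True q=False
G((s U q)) holds globally = False
First violation at position 4.

Answer: 4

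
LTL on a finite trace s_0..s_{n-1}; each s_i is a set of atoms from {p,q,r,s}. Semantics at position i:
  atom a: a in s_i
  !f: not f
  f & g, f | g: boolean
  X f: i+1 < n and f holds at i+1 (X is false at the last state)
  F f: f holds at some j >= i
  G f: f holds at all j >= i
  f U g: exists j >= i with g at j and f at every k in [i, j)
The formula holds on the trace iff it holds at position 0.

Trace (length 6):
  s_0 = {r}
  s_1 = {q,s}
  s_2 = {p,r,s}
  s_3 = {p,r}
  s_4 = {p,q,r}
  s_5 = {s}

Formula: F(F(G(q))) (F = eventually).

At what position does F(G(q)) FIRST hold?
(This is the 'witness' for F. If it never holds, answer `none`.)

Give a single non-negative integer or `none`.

s_0={r}: F(G(q))=False G(q)=False q=False
s_1={q,s}: F(G(q))=False G(q)=False q=True
s_2={p,r,s}: F(G(q))=False G(q)=False q=False
s_3={p,r}: F(G(q))=False G(q)=False q=False
s_4={p,q,r}: F(G(q))=False G(q)=False q=True
s_5={s}: F(G(q))=False G(q)=False q=False
F(F(G(q))) does not hold (no witness exists).

Answer: none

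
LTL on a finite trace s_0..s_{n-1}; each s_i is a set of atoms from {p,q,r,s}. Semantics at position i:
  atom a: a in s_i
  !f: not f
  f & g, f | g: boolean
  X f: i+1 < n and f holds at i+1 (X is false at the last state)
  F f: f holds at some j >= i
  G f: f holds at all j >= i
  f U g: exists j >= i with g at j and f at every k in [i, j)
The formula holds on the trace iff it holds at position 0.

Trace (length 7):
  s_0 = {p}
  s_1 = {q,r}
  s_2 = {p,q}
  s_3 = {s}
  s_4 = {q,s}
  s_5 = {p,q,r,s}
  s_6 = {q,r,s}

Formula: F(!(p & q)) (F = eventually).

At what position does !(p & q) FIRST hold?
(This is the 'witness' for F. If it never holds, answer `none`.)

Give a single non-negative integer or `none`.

Answer: 0

Derivation:
s_0={p}: !(p & q)=True (p & q)=False p=True q=False
s_1={q,r}: !(p & q)=True (p & q)=False p=False q=True
s_2={p,q}: !(p & q)=False (p & q)=True p=True q=True
s_3={s}: !(p & q)=True (p & q)=False p=False q=False
s_4={q,s}: !(p & q)=True (p & q)=False p=False q=True
s_5={p,q,r,s}: !(p & q)=False (p & q)=True p=True q=True
s_6={q,r,s}: !(p & q)=True (p & q)=False p=False q=True
F(!(p & q)) holds; first witness at position 0.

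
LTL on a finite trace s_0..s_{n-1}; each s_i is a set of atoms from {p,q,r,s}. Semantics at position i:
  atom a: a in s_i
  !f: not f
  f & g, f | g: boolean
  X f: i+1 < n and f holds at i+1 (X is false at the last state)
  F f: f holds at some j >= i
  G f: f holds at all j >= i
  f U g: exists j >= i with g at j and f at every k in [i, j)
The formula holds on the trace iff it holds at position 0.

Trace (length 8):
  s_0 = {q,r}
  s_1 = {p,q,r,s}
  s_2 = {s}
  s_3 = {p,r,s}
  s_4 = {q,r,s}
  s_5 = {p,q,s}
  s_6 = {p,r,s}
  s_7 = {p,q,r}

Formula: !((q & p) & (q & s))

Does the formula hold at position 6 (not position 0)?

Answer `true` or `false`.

s_0={q,r}: !((q & p) & (q & s))=True ((q & p) & (q & s))=False (q & p)=False q=True p=False (q & s)=False s=False
s_1={p,q,r,s}: !((q & p) & (q & s))=False ((q & p) & (q & s))=True (q & p)=True q=True p=True (q & s)=True s=True
s_2={s}: !((q & p) & (q & s))=True ((q & p) & (q & s))=False (q & p)=False q=False p=False (q & s)=False s=True
s_3={p,r,s}: !((q & p) & (q & s))=True ((q & p) & (q & s))=False (q & p)=False q=False p=True (q & s)=False s=True
s_4={q,r,s}: !((q & p) & (q & s))=True ((q & p) & (q & s))=False (q & p)=False q=True p=False (q & s)=True s=True
s_5={p,q,s}: !((q & p) & (q & s))=False ((q & p) & (q & s))=True (q & p)=True q=True p=True (q & s)=True s=True
s_6={p,r,s}: !((q & p) & (q & s))=True ((q & p) & (q & s))=False (q & p)=False q=False p=True (q & s)=False s=True
s_7={p,q,r}: !((q & p) & (q & s))=True ((q & p) & (q & s))=False (q & p)=True q=True p=True (q & s)=False s=False
Evaluating at position 6: result = True

Answer: true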